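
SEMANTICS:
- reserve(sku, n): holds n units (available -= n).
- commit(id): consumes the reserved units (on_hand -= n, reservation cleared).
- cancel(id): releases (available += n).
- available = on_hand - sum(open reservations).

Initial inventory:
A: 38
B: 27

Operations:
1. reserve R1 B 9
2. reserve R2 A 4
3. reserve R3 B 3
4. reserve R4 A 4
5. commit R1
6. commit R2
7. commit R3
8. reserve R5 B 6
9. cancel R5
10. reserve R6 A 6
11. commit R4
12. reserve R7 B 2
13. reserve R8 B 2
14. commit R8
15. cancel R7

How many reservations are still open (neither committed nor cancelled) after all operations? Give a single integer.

Answer: 1

Derivation:
Step 1: reserve R1 B 9 -> on_hand[A=38 B=27] avail[A=38 B=18] open={R1}
Step 2: reserve R2 A 4 -> on_hand[A=38 B=27] avail[A=34 B=18] open={R1,R2}
Step 3: reserve R3 B 3 -> on_hand[A=38 B=27] avail[A=34 B=15] open={R1,R2,R3}
Step 4: reserve R4 A 4 -> on_hand[A=38 B=27] avail[A=30 B=15] open={R1,R2,R3,R4}
Step 5: commit R1 -> on_hand[A=38 B=18] avail[A=30 B=15] open={R2,R3,R4}
Step 6: commit R2 -> on_hand[A=34 B=18] avail[A=30 B=15] open={R3,R4}
Step 7: commit R3 -> on_hand[A=34 B=15] avail[A=30 B=15] open={R4}
Step 8: reserve R5 B 6 -> on_hand[A=34 B=15] avail[A=30 B=9] open={R4,R5}
Step 9: cancel R5 -> on_hand[A=34 B=15] avail[A=30 B=15] open={R4}
Step 10: reserve R6 A 6 -> on_hand[A=34 B=15] avail[A=24 B=15] open={R4,R6}
Step 11: commit R4 -> on_hand[A=30 B=15] avail[A=24 B=15] open={R6}
Step 12: reserve R7 B 2 -> on_hand[A=30 B=15] avail[A=24 B=13] open={R6,R7}
Step 13: reserve R8 B 2 -> on_hand[A=30 B=15] avail[A=24 B=11] open={R6,R7,R8}
Step 14: commit R8 -> on_hand[A=30 B=13] avail[A=24 B=11] open={R6,R7}
Step 15: cancel R7 -> on_hand[A=30 B=13] avail[A=24 B=13] open={R6}
Open reservations: ['R6'] -> 1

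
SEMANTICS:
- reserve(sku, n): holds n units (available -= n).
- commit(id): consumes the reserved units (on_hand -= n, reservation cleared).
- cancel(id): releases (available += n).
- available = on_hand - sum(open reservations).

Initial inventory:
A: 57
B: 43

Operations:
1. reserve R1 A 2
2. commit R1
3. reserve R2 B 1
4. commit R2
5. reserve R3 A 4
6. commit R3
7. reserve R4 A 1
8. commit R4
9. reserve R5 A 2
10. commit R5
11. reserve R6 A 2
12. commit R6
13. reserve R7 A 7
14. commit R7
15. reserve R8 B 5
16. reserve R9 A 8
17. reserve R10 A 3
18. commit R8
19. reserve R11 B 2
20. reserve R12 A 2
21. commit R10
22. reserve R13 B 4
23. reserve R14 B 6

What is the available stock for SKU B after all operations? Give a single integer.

Answer: 25

Derivation:
Step 1: reserve R1 A 2 -> on_hand[A=57 B=43] avail[A=55 B=43] open={R1}
Step 2: commit R1 -> on_hand[A=55 B=43] avail[A=55 B=43] open={}
Step 3: reserve R2 B 1 -> on_hand[A=55 B=43] avail[A=55 B=42] open={R2}
Step 4: commit R2 -> on_hand[A=55 B=42] avail[A=55 B=42] open={}
Step 5: reserve R3 A 4 -> on_hand[A=55 B=42] avail[A=51 B=42] open={R3}
Step 6: commit R3 -> on_hand[A=51 B=42] avail[A=51 B=42] open={}
Step 7: reserve R4 A 1 -> on_hand[A=51 B=42] avail[A=50 B=42] open={R4}
Step 8: commit R4 -> on_hand[A=50 B=42] avail[A=50 B=42] open={}
Step 9: reserve R5 A 2 -> on_hand[A=50 B=42] avail[A=48 B=42] open={R5}
Step 10: commit R5 -> on_hand[A=48 B=42] avail[A=48 B=42] open={}
Step 11: reserve R6 A 2 -> on_hand[A=48 B=42] avail[A=46 B=42] open={R6}
Step 12: commit R6 -> on_hand[A=46 B=42] avail[A=46 B=42] open={}
Step 13: reserve R7 A 7 -> on_hand[A=46 B=42] avail[A=39 B=42] open={R7}
Step 14: commit R7 -> on_hand[A=39 B=42] avail[A=39 B=42] open={}
Step 15: reserve R8 B 5 -> on_hand[A=39 B=42] avail[A=39 B=37] open={R8}
Step 16: reserve R9 A 8 -> on_hand[A=39 B=42] avail[A=31 B=37] open={R8,R9}
Step 17: reserve R10 A 3 -> on_hand[A=39 B=42] avail[A=28 B=37] open={R10,R8,R9}
Step 18: commit R8 -> on_hand[A=39 B=37] avail[A=28 B=37] open={R10,R9}
Step 19: reserve R11 B 2 -> on_hand[A=39 B=37] avail[A=28 B=35] open={R10,R11,R9}
Step 20: reserve R12 A 2 -> on_hand[A=39 B=37] avail[A=26 B=35] open={R10,R11,R12,R9}
Step 21: commit R10 -> on_hand[A=36 B=37] avail[A=26 B=35] open={R11,R12,R9}
Step 22: reserve R13 B 4 -> on_hand[A=36 B=37] avail[A=26 B=31] open={R11,R12,R13,R9}
Step 23: reserve R14 B 6 -> on_hand[A=36 B=37] avail[A=26 B=25] open={R11,R12,R13,R14,R9}
Final available[B] = 25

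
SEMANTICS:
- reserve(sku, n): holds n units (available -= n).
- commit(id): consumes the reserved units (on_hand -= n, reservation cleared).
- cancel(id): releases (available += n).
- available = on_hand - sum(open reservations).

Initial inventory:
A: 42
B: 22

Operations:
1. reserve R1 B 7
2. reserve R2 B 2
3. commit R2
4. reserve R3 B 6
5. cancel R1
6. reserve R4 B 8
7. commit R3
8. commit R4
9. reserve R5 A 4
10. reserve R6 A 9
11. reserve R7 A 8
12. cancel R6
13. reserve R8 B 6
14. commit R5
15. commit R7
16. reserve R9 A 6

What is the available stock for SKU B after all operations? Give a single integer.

Step 1: reserve R1 B 7 -> on_hand[A=42 B=22] avail[A=42 B=15] open={R1}
Step 2: reserve R2 B 2 -> on_hand[A=42 B=22] avail[A=42 B=13] open={R1,R2}
Step 3: commit R2 -> on_hand[A=42 B=20] avail[A=42 B=13] open={R1}
Step 4: reserve R3 B 6 -> on_hand[A=42 B=20] avail[A=42 B=7] open={R1,R3}
Step 5: cancel R1 -> on_hand[A=42 B=20] avail[A=42 B=14] open={R3}
Step 6: reserve R4 B 8 -> on_hand[A=42 B=20] avail[A=42 B=6] open={R3,R4}
Step 7: commit R3 -> on_hand[A=42 B=14] avail[A=42 B=6] open={R4}
Step 8: commit R4 -> on_hand[A=42 B=6] avail[A=42 B=6] open={}
Step 9: reserve R5 A 4 -> on_hand[A=42 B=6] avail[A=38 B=6] open={R5}
Step 10: reserve R6 A 9 -> on_hand[A=42 B=6] avail[A=29 B=6] open={R5,R6}
Step 11: reserve R7 A 8 -> on_hand[A=42 B=6] avail[A=21 B=6] open={R5,R6,R7}
Step 12: cancel R6 -> on_hand[A=42 B=6] avail[A=30 B=6] open={R5,R7}
Step 13: reserve R8 B 6 -> on_hand[A=42 B=6] avail[A=30 B=0] open={R5,R7,R8}
Step 14: commit R5 -> on_hand[A=38 B=6] avail[A=30 B=0] open={R7,R8}
Step 15: commit R7 -> on_hand[A=30 B=6] avail[A=30 B=0] open={R8}
Step 16: reserve R9 A 6 -> on_hand[A=30 B=6] avail[A=24 B=0] open={R8,R9}
Final available[B] = 0

Answer: 0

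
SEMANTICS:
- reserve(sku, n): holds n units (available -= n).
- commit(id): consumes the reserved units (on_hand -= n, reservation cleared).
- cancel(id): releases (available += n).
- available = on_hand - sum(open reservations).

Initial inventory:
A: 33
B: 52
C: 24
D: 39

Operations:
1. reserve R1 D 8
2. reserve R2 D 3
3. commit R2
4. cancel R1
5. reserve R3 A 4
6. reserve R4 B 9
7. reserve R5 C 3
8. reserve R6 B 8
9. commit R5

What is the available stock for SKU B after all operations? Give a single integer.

Step 1: reserve R1 D 8 -> on_hand[A=33 B=52 C=24 D=39] avail[A=33 B=52 C=24 D=31] open={R1}
Step 2: reserve R2 D 3 -> on_hand[A=33 B=52 C=24 D=39] avail[A=33 B=52 C=24 D=28] open={R1,R2}
Step 3: commit R2 -> on_hand[A=33 B=52 C=24 D=36] avail[A=33 B=52 C=24 D=28] open={R1}
Step 4: cancel R1 -> on_hand[A=33 B=52 C=24 D=36] avail[A=33 B=52 C=24 D=36] open={}
Step 5: reserve R3 A 4 -> on_hand[A=33 B=52 C=24 D=36] avail[A=29 B=52 C=24 D=36] open={R3}
Step 6: reserve R4 B 9 -> on_hand[A=33 B=52 C=24 D=36] avail[A=29 B=43 C=24 D=36] open={R3,R4}
Step 7: reserve R5 C 3 -> on_hand[A=33 B=52 C=24 D=36] avail[A=29 B=43 C=21 D=36] open={R3,R4,R5}
Step 8: reserve R6 B 8 -> on_hand[A=33 B=52 C=24 D=36] avail[A=29 B=35 C=21 D=36] open={R3,R4,R5,R6}
Step 9: commit R5 -> on_hand[A=33 B=52 C=21 D=36] avail[A=29 B=35 C=21 D=36] open={R3,R4,R6}
Final available[B] = 35

Answer: 35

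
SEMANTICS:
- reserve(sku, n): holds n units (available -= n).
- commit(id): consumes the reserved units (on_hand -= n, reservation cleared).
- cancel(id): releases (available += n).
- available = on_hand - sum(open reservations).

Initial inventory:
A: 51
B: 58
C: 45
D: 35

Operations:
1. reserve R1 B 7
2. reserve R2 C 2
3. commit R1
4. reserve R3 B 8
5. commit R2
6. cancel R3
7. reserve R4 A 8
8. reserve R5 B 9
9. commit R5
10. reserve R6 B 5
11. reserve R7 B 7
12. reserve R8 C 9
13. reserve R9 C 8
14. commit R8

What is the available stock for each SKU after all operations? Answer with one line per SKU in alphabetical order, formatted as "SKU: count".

Answer: A: 43
B: 30
C: 26
D: 35

Derivation:
Step 1: reserve R1 B 7 -> on_hand[A=51 B=58 C=45 D=35] avail[A=51 B=51 C=45 D=35] open={R1}
Step 2: reserve R2 C 2 -> on_hand[A=51 B=58 C=45 D=35] avail[A=51 B=51 C=43 D=35] open={R1,R2}
Step 3: commit R1 -> on_hand[A=51 B=51 C=45 D=35] avail[A=51 B=51 C=43 D=35] open={R2}
Step 4: reserve R3 B 8 -> on_hand[A=51 B=51 C=45 D=35] avail[A=51 B=43 C=43 D=35] open={R2,R3}
Step 5: commit R2 -> on_hand[A=51 B=51 C=43 D=35] avail[A=51 B=43 C=43 D=35] open={R3}
Step 6: cancel R3 -> on_hand[A=51 B=51 C=43 D=35] avail[A=51 B=51 C=43 D=35] open={}
Step 7: reserve R4 A 8 -> on_hand[A=51 B=51 C=43 D=35] avail[A=43 B=51 C=43 D=35] open={R4}
Step 8: reserve R5 B 9 -> on_hand[A=51 B=51 C=43 D=35] avail[A=43 B=42 C=43 D=35] open={R4,R5}
Step 9: commit R5 -> on_hand[A=51 B=42 C=43 D=35] avail[A=43 B=42 C=43 D=35] open={R4}
Step 10: reserve R6 B 5 -> on_hand[A=51 B=42 C=43 D=35] avail[A=43 B=37 C=43 D=35] open={R4,R6}
Step 11: reserve R7 B 7 -> on_hand[A=51 B=42 C=43 D=35] avail[A=43 B=30 C=43 D=35] open={R4,R6,R7}
Step 12: reserve R8 C 9 -> on_hand[A=51 B=42 C=43 D=35] avail[A=43 B=30 C=34 D=35] open={R4,R6,R7,R8}
Step 13: reserve R9 C 8 -> on_hand[A=51 B=42 C=43 D=35] avail[A=43 B=30 C=26 D=35] open={R4,R6,R7,R8,R9}
Step 14: commit R8 -> on_hand[A=51 B=42 C=34 D=35] avail[A=43 B=30 C=26 D=35] open={R4,R6,R7,R9}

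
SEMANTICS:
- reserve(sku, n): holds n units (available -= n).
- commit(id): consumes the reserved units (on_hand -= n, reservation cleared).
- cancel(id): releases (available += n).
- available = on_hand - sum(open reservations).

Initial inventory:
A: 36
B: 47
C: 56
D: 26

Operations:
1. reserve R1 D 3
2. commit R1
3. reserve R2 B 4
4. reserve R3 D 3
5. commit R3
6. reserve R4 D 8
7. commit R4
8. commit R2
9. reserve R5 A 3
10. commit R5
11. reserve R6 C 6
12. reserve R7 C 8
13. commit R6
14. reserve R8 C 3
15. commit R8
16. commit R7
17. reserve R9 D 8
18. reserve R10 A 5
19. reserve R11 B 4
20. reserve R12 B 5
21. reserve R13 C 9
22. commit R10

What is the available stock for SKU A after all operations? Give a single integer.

Answer: 28

Derivation:
Step 1: reserve R1 D 3 -> on_hand[A=36 B=47 C=56 D=26] avail[A=36 B=47 C=56 D=23] open={R1}
Step 2: commit R1 -> on_hand[A=36 B=47 C=56 D=23] avail[A=36 B=47 C=56 D=23] open={}
Step 3: reserve R2 B 4 -> on_hand[A=36 B=47 C=56 D=23] avail[A=36 B=43 C=56 D=23] open={R2}
Step 4: reserve R3 D 3 -> on_hand[A=36 B=47 C=56 D=23] avail[A=36 B=43 C=56 D=20] open={R2,R3}
Step 5: commit R3 -> on_hand[A=36 B=47 C=56 D=20] avail[A=36 B=43 C=56 D=20] open={R2}
Step 6: reserve R4 D 8 -> on_hand[A=36 B=47 C=56 D=20] avail[A=36 B=43 C=56 D=12] open={R2,R4}
Step 7: commit R4 -> on_hand[A=36 B=47 C=56 D=12] avail[A=36 B=43 C=56 D=12] open={R2}
Step 8: commit R2 -> on_hand[A=36 B=43 C=56 D=12] avail[A=36 B=43 C=56 D=12] open={}
Step 9: reserve R5 A 3 -> on_hand[A=36 B=43 C=56 D=12] avail[A=33 B=43 C=56 D=12] open={R5}
Step 10: commit R5 -> on_hand[A=33 B=43 C=56 D=12] avail[A=33 B=43 C=56 D=12] open={}
Step 11: reserve R6 C 6 -> on_hand[A=33 B=43 C=56 D=12] avail[A=33 B=43 C=50 D=12] open={R6}
Step 12: reserve R7 C 8 -> on_hand[A=33 B=43 C=56 D=12] avail[A=33 B=43 C=42 D=12] open={R6,R7}
Step 13: commit R6 -> on_hand[A=33 B=43 C=50 D=12] avail[A=33 B=43 C=42 D=12] open={R7}
Step 14: reserve R8 C 3 -> on_hand[A=33 B=43 C=50 D=12] avail[A=33 B=43 C=39 D=12] open={R7,R8}
Step 15: commit R8 -> on_hand[A=33 B=43 C=47 D=12] avail[A=33 B=43 C=39 D=12] open={R7}
Step 16: commit R7 -> on_hand[A=33 B=43 C=39 D=12] avail[A=33 B=43 C=39 D=12] open={}
Step 17: reserve R9 D 8 -> on_hand[A=33 B=43 C=39 D=12] avail[A=33 B=43 C=39 D=4] open={R9}
Step 18: reserve R10 A 5 -> on_hand[A=33 B=43 C=39 D=12] avail[A=28 B=43 C=39 D=4] open={R10,R9}
Step 19: reserve R11 B 4 -> on_hand[A=33 B=43 C=39 D=12] avail[A=28 B=39 C=39 D=4] open={R10,R11,R9}
Step 20: reserve R12 B 5 -> on_hand[A=33 B=43 C=39 D=12] avail[A=28 B=34 C=39 D=4] open={R10,R11,R12,R9}
Step 21: reserve R13 C 9 -> on_hand[A=33 B=43 C=39 D=12] avail[A=28 B=34 C=30 D=4] open={R10,R11,R12,R13,R9}
Step 22: commit R10 -> on_hand[A=28 B=43 C=39 D=12] avail[A=28 B=34 C=30 D=4] open={R11,R12,R13,R9}
Final available[A] = 28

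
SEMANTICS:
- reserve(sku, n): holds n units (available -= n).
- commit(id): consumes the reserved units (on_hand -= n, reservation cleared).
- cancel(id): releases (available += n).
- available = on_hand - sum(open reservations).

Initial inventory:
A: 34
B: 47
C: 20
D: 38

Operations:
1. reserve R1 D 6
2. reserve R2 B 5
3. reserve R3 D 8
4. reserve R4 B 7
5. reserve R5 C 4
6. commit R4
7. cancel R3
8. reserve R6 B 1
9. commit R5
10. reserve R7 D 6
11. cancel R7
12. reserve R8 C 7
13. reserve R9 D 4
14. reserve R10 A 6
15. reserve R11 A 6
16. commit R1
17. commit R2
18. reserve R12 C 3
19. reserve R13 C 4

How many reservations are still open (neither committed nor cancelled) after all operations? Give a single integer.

Step 1: reserve R1 D 6 -> on_hand[A=34 B=47 C=20 D=38] avail[A=34 B=47 C=20 D=32] open={R1}
Step 2: reserve R2 B 5 -> on_hand[A=34 B=47 C=20 D=38] avail[A=34 B=42 C=20 D=32] open={R1,R2}
Step 3: reserve R3 D 8 -> on_hand[A=34 B=47 C=20 D=38] avail[A=34 B=42 C=20 D=24] open={R1,R2,R3}
Step 4: reserve R4 B 7 -> on_hand[A=34 B=47 C=20 D=38] avail[A=34 B=35 C=20 D=24] open={R1,R2,R3,R4}
Step 5: reserve R5 C 4 -> on_hand[A=34 B=47 C=20 D=38] avail[A=34 B=35 C=16 D=24] open={R1,R2,R3,R4,R5}
Step 6: commit R4 -> on_hand[A=34 B=40 C=20 D=38] avail[A=34 B=35 C=16 D=24] open={R1,R2,R3,R5}
Step 7: cancel R3 -> on_hand[A=34 B=40 C=20 D=38] avail[A=34 B=35 C=16 D=32] open={R1,R2,R5}
Step 8: reserve R6 B 1 -> on_hand[A=34 B=40 C=20 D=38] avail[A=34 B=34 C=16 D=32] open={R1,R2,R5,R6}
Step 9: commit R5 -> on_hand[A=34 B=40 C=16 D=38] avail[A=34 B=34 C=16 D=32] open={R1,R2,R6}
Step 10: reserve R7 D 6 -> on_hand[A=34 B=40 C=16 D=38] avail[A=34 B=34 C=16 D=26] open={R1,R2,R6,R7}
Step 11: cancel R7 -> on_hand[A=34 B=40 C=16 D=38] avail[A=34 B=34 C=16 D=32] open={R1,R2,R6}
Step 12: reserve R8 C 7 -> on_hand[A=34 B=40 C=16 D=38] avail[A=34 B=34 C=9 D=32] open={R1,R2,R6,R8}
Step 13: reserve R9 D 4 -> on_hand[A=34 B=40 C=16 D=38] avail[A=34 B=34 C=9 D=28] open={R1,R2,R6,R8,R9}
Step 14: reserve R10 A 6 -> on_hand[A=34 B=40 C=16 D=38] avail[A=28 B=34 C=9 D=28] open={R1,R10,R2,R6,R8,R9}
Step 15: reserve R11 A 6 -> on_hand[A=34 B=40 C=16 D=38] avail[A=22 B=34 C=9 D=28] open={R1,R10,R11,R2,R6,R8,R9}
Step 16: commit R1 -> on_hand[A=34 B=40 C=16 D=32] avail[A=22 B=34 C=9 D=28] open={R10,R11,R2,R6,R8,R9}
Step 17: commit R2 -> on_hand[A=34 B=35 C=16 D=32] avail[A=22 B=34 C=9 D=28] open={R10,R11,R6,R8,R9}
Step 18: reserve R12 C 3 -> on_hand[A=34 B=35 C=16 D=32] avail[A=22 B=34 C=6 D=28] open={R10,R11,R12,R6,R8,R9}
Step 19: reserve R13 C 4 -> on_hand[A=34 B=35 C=16 D=32] avail[A=22 B=34 C=2 D=28] open={R10,R11,R12,R13,R6,R8,R9}
Open reservations: ['R10', 'R11', 'R12', 'R13', 'R6', 'R8', 'R9'] -> 7

Answer: 7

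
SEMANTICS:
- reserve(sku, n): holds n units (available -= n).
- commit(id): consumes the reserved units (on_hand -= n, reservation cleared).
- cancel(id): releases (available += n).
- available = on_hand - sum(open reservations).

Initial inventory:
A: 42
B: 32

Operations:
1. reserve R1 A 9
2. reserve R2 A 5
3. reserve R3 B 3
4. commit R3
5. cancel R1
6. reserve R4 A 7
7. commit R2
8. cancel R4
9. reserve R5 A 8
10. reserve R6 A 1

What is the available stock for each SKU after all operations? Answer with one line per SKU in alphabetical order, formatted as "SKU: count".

Answer: A: 28
B: 29

Derivation:
Step 1: reserve R1 A 9 -> on_hand[A=42 B=32] avail[A=33 B=32] open={R1}
Step 2: reserve R2 A 5 -> on_hand[A=42 B=32] avail[A=28 B=32] open={R1,R2}
Step 3: reserve R3 B 3 -> on_hand[A=42 B=32] avail[A=28 B=29] open={R1,R2,R3}
Step 4: commit R3 -> on_hand[A=42 B=29] avail[A=28 B=29] open={R1,R2}
Step 5: cancel R1 -> on_hand[A=42 B=29] avail[A=37 B=29] open={R2}
Step 6: reserve R4 A 7 -> on_hand[A=42 B=29] avail[A=30 B=29] open={R2,R4}
Step 7: commit R2 -> on_hand[A=37 B=29] avail[A=30 B=29] open={R4}
Step 8: cancel R4 -> on_hand[A=37 B=29] avail[A=37 B=29] open={}
Step 9: reserve R5 A 8 -> on_hand[A=37 B=29] avail[A=29 B=29] open={R5}
Step 10: reserve R6 A 1 -> on_hand[A=37 B=29] avail[A=28 B=29] open={R5,R6}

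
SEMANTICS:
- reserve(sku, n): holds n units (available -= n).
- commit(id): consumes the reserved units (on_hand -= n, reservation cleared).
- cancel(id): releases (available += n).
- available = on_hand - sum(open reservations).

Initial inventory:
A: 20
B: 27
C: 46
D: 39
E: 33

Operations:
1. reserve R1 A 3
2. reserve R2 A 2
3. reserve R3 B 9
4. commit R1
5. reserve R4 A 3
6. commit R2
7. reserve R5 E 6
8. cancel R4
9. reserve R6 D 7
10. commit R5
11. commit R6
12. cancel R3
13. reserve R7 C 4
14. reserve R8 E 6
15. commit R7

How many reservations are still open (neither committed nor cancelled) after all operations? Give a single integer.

Step 1: reserve R1 A 3 -> on_hand[A=20 B=27 C=46 D=39 E=33] avail[A=17 B=27 C=46 D=39 E=33] open={R1}
Step 2: reserve R2 A 2 -> on_hand[A=20 B=27 C=46 D=39 E=33] avail[A=15 B=27 C=46 D=39 E=33] open={R1,R2}
Step 3: reserve R3 B 9 -> on_hand[A=20 B=27 C=46 D=39 E=33] avail[A=15 B=18 C=46 D=39 E=33] open={R1,R2,R3}
Step 4: commit R1 -> on_hand[A=17 B=27 C=46 D=39 E=33] avail[A=15 B=18 C=46 D=39 E=33] open={R2,R3}
Step 5: reserve R4 A 3 -> on_hand[A=17 B=27 C=46 D=39 E=33] avail[A=12 B=18 C=46 D=39 E=33] open={R2,R3,R4}
Step 6: commit R2 -> on_hand[A=15 B=27 C=46 D=39 E=33] avail[A=12 B=18 C=46 D=39 E=33] open={R3,R4}
Step 7: reserve R5 E 6 -> on_hand[A=15 B=27 C=46 D=39 E=33] avail[A=12 B=18 C=46 D=39 E=27] open={R3,R4,R5}
Step 8: cancel R4 -> on_hand[A=15 B=27 C=46 D=39 E=33] avail[A=15 B=18 C=46 D=39 E=27] open={R3,R5}
Step 9: reserve R6 D 7 -> on_hand[A=15 B=27 C=46 D=39 E=33] avail[A=15 B=18 C=46 D=32 E=27] open={R3,R5,R6}
Step 10: commit R5 -> on_hand[A=15 B=27 C=46 D=39 E=27] avail[A=15 B=18 C=46 D=32 E=27] open={R3,R6}
Step 11: commit R6 -> on_hand[A=15 B=27 C=46 D=32 E=27] avail[A=15 B=18 C=46 D=32 E=27] open={R3}
Step 12: cancel R3 -> on_hand[A=15 B=27 C=46 D=32 E=27] avail[A=15 B=27 C=46 D=32 E=27] open={}
Step 13: reserve R7 C 4 -> on_hand[A=15 B=27 C=46 D=32 E=27] avail[A=15 B=27 C=42 D=32 E=27] open={R7}
Step 14: reserve R8 E 6 -> on_hand[A=15 B=27 C=46 D=32 E=27] avail[A=15 B=27 C=42 D=32 E=21] open={R7,R8}
Step 15: commit R7 -> on_hand[A=15 B=27 C=42 D=32 E=27] avail[A=15 B=27 C=42 D=32 E=21] open={R8}
Open reservations: ['R8'] -> 1

Answer: 1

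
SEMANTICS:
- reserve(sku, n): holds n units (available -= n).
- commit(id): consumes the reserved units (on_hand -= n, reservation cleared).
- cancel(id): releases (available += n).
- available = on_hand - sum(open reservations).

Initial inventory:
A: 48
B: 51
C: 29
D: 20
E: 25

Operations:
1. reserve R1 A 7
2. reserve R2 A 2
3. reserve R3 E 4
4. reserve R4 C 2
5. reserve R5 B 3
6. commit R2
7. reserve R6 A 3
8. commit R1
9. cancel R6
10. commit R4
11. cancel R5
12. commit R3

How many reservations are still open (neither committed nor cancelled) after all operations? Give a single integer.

Step 1: reserve R1 A 7 -> on_hand[A=48 B=51 C=29 D=20 E=25] avail[A=41 B=51 C=29 D=20 E=25] open={R1}
Step 2: reserve R2 A 2 -> on_hand[A=48 B=51 C=29 D=20 E=25] avail[A=39 B=51 C=29 D=20 E=25] open={R1,R2}
Step 3: reserve R3 E 4 -> on_hand[A=48 B=51 C=29 D=20 E=25] avail[A=39 B=51 C=29 D=20 E=21] open={R1,R2,R3}
Step 4: reserve R4 C 2 -> on_hand[A=48 B=51 C=29 D=20 E=25] avail[A=39 B=51 C=27 D=20 E=21] open={R1,R2,R3,R4}
Step 5: reserve R5 B 3 -> on_hand[A=48 B=51 C=29 D=20 E=25] avail[A=39 B=48 C=27 D=20 E=21] open={R1,R2,R3,R4,R5}
Step 6: commit R2 -> on_hand[A=46 B=51 C=29 D=20 E=25] avail[A=39 B=48 C=27 D=20 E=21] open={R1,R3,R4,R5}
Step 7: reserve R6 A 3 -> on_hand[A=46 B=51 C=29 D=20 E=25] avail[A=36 B=48 C=27 D=20 E=21] open={R1,R3,R4,R5,R6}
Step 8: commit R1 -> on_hand[A=39 B=51 C=29 D=20 E=25] avail[A=36 B=48 C=27 D=20 E=21] open={R3,R4,R5,R6}
Step 9: cancel R6 -> on_hand[A=39 B=51 C=29 D=20 E=25] avail[A=39 B=48 C=27 D=20 E=21] open={R3,R4,R5}
Step 10: commit R4 -> on_hand[A=39 B=51 C=27 D=20 E=25] avail[A=39 B=48 C=27 D=20 E=21] open={R3,R5}
Step 11: cancel R5 -> on_hand[A=39 B=51 C=27 D=20 E=25] avail[A=39 B=51 C=27 D=20 E=21] open={R3}
Step 12: commit R3 -> on_hand[A=39 B=51 C=27 D=20 E=21] avail[A=39 B=51 C=27 D=20 E=21] open={}
Open reservations: [] -> 0

Answer: 0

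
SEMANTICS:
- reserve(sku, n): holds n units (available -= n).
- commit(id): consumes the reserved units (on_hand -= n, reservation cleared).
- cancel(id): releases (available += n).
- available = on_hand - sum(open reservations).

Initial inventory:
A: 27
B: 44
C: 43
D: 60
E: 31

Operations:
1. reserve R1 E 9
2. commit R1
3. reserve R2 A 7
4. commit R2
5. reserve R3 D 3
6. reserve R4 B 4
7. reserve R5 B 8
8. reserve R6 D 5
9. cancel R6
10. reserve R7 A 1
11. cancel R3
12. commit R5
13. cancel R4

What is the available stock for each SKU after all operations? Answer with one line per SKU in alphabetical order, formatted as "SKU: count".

Answer: A: 19
B: 36
C: 43
D: 60
E: 22

Derivation:
Step 1: reserve R1 E 9 -> on_hand[A=27 B=44 C=43 D=60 E=31] avail[A=27 B=44 C=43 D=60 E=22] open={R1}
Step 2: commit R1 -> on_hand[A=27 B=44 C=43 D=60 E=22] avail[A=27 B=44 C=43 D=60 E=22] open={}
Step 3: reserve R2 A 7 -> on_hand[A=27 B=44 C=43 D=60 E=22] avail[A=20 B=44 C=43 D=60 E=22] open={R2}
Step 4: commit R2 -> on_hand[A=20 B=44 C=43 D=60 E=22] avail[A=20 B=44 C=43 D=60 E=22] open={}
Step 5: reserve R3 D 3 -> on_hand[A=20 B=44 C=43 D=60 E=22] avail[A=20 B=44 C=43 D=57 E=22] open={R3}
Step 6: reserve R4 B 4 -> on_hand[A=20 B=44 C=43 D=60 E=22] avail[A=20 B=40 C=43 D=57 E=22] open={R3,R4}
Step 7: reserve R5 B 8 -> on_hand[A=20 B=44 C=43 D=60 E=22] avail[A=20 B=32 C=43 D=57 E=22] open={R3,R4,R5}
Step 8: reserve R6 D 5 -> on_hand[A=20 B=44 C=43 D=60 E=22] avail[A=20 B=32 C=43 D=52 E=22] open={R3,R4,R5,R6}
Step 9: cancel R6 -> on_hand[A=20 B=44 C=43 D=60 E=22] avail[A=20 B=32 C=43 D=57 E=22] open={R3,R4,R5}
Step 10: reserve R7 A 1 -> on_hand[A=20 B=44 C=43 D=60 E=22] avail[A=19 B=32 C=43 D=57 E=22] open={R3,R4,R5,R7}
Step 11: cancel R3 -> on_hand[A=20 B=44 C=43 D=60 E=22] avail[A=19 B=32 C=43 D=60 E=22] open={R4,R5,R7}
Step 12: commit R5 -> on_hand[A=20 B=36 C=43 D=60 E=22] avail[A=19 B=32 C=43 D=60 E=22] open={R4,R7}
Step 13: cancel R4 -> on_hand[A=20 B=36 C=43 D=60 E=22] avail[A=19 B=36 C=43 D=60 E=22] open={R7}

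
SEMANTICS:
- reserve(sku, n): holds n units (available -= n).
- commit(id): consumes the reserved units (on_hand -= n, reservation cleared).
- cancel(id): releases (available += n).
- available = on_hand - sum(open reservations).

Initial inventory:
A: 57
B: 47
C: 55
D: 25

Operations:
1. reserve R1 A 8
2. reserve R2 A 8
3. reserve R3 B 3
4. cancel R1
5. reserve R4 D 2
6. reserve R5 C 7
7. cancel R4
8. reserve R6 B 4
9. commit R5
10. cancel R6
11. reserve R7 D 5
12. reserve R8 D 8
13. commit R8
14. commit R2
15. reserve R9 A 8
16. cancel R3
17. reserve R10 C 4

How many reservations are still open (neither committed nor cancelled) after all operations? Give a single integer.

Step 1: reserve R1 A 8 -> on_hand[A=57 B=47 C=55 D=25] avail[A=49 B=47 C=55 D=25] open={R1}
Step 2: reserve R2 A 8 -> on_hand[A=57 B=47 C=55 D=25] avail[A=41 B=47 C=55 D=25] open={R1,R2}
Step 3: reserve R3 B 3 -> on_hand[A=57 B=47 C=55 D=25] avail[A=41 B=44 C=55 D=25] open={R1,R2,R3}
Step 4: cancel R1 -> on_hand[A=57 B=47 C=55 D=25] avail[A=49 B=44 C=55 D=25] open={R2,R3}
Step 5: reserve R4 D 2 -> on_hand[A=57 B=47 C=55 D=25] avail[A=49 B=44 C=55 D=23] open={R2,R3,R4}
Step 6: reserve R5 C 7 -> on_hand[A=57 B=47 C=55 D=25] avail[A=49 B=44 C=48 D=23] open={R2,R3,R4,R5}
Step 7: cancel R4 -> on_hand[A=57 B=47 C=55 D=25] avail[A=49 B=44 C=48 D=25] open={R2,R3,R5}
Step 8: reserve R6 B 4 -> on_hand[A=57 B=47 C=55 D=25] avail[A=49 B=40 C=48 D=25] open={R2,R3,R5,R6}
Step 9: commit R5 -> on_hand[A=57 B=47 C=48 D=25] avail[A=49 B=40 C=48 D=25] open={R2,R3,R6}
Step 10: cancel R6 -> on_hand[A=57 B=47 C=48 D=25] avail[A=49 B=44 C=48 D=25] open={R2,R3}
Step 11: reserve R7 D 5 -> on_hand[A=57 B=47 C=48 D=25] avail[A=49 B=44 C=48 D=20] open={R2,R3,R7}
Step 12: reserve R8 D 8 -> on_hand[A=57 B=47 C=48 D=25] avail[A=49 B=44 C=48 D=12] open={R2,R3,R7,R8}
Step 13: commit R8 -> on_hand[A=57 B=47 C=48 D=17] avail[A=49 B=44 C=48 D=12] open={R2,R3,R7}
Step 14: commit R2 -> on_hand[A=49 B=47 C=48 D=17] avail[A=49 B=44 C=48 D=12] open={R3,R7}
Step 15: reserve R9 A 8 -> on_hand[A=49 B=47 C=48 D=17] avail[A=41 B=44 C=48 D=12] open={R3,R7,R9}
Step 16: cancel R3 -> on_hand[A=49 B=47 C=48 D=17] avail[A=41 B=47 C=48 D=12] open={R7,R9}
Step 17: reserve R10 C 4 -> on_hand[A=49 B=47 C=48 D=17] avail[A=41 B=47 C=44 D=12] open={R10,R7,R9}
Open reservations: ['R10', 'R7', 'R9'] -> 3

Answer: 3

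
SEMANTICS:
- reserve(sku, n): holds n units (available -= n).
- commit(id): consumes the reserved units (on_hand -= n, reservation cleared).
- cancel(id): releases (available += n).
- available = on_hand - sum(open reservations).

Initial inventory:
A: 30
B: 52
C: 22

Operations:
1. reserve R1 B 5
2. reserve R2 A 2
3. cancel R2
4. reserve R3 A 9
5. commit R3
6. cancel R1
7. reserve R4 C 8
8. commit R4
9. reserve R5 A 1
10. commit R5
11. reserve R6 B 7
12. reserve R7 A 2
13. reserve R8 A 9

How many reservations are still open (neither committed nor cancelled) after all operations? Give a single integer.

Answer: 3

Derivation:
Step 1: reserve R1 B 5 -> on_hand[A=30 B=52 C=22] avail[A=30 B=47 C=22] open={R1}
Step 2: reserve R2 A 2 -> on_hand[A=30 B=52 C=22] avail[A=28 B=47 C=22] open={R1,R2}
Step 3: cancel R2 -> on_hand[A=30 B=52 C=22] avail[A=30 B=47 C=22] open={R1}
Step 4: reserve R3 A 9 -> on_hand[A=30 B=52 C=22] avail[A=21 B=47 C=22] open={R1,R3}
Step 5: commit R3 -> on_hand[A=21 B=52 C=22] avail[A=21 B=47 C=22] open={R1}
Step 6: cancel R1 -> on_hand[A=21 B=52 C=22] avail[A=21 B=52 C=22] open={}
Step 7: reserve R4 C 8 -> on_hand[A=21 B=52 C=22] avail[A=21 B=52 C=14] open={R4}
Step 8: commit R4 -> on_hand[A=21 B=52 C=14] avail[A=21 B=52 C=14] open={}
Step 9: reserve R5 A 1 -> on_hand[A=21 B=52 C=14] avail[A=20 B=52 C=14] open={R5}
Step 10: commit R5 -> on_hand[A=20 B=52 C=14] avail[A=20 B=52 C=14] open={}
Step 11: reserve R6 B 7 -> on_hand[A=20 B=52 C=14] avail[A=20 B=45 C=14] open={R6}
Step 12: reserve R7 A 2 -> on_hand[A=20 B=52 C=14] avail[A=18 B=45 C=14] open={R6,R7}
Step 13: reserve R8 A 9 -> on_hand[A=20 B=52 C=14] avail[A=9 B=45 C=14] open={R6,R7,R8}
Open reservations: ['R6', 'R7', 'R8'] -> 3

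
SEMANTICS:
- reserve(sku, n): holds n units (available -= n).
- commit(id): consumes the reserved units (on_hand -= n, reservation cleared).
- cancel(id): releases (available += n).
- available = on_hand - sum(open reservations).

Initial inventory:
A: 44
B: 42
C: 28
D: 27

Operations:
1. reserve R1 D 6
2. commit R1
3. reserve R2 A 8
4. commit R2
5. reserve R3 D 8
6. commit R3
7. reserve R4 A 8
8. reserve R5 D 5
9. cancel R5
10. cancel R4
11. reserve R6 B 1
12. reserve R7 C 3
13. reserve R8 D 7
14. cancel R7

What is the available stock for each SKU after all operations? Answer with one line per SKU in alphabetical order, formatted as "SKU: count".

Step 1: reserve R1 D 6 -> on_hand[A=44 B=42 C=28 D=27] avail[A=44 B=42 C=28 D=21] open={R1}
Step 2: commit R1 -> on_hand[A=44 B=42 C=28 D=21] avail[A=44 B=42 C=28 D=21] open={}
Step 3: reserve R2 A 8 -> on_hand[A=44 B=42 C=28 D=21] avail[A=36 B=42 C=28 D=21] open={R2}
Step 4: commit R2 -> on_hand[A=36 B=42 C=28 D=21] avail[A=36 B=42 C=28 D=21] open={}
Step 5: reserve R3 D 8 -> on_hand[A=36 B=42 C=28 D=21] avail[A=36 B=42 C=28 D=13] open={R3}
Step 6: commit R3 -> on_hand[A=36 B=42 C=28 D=13] avail[A=36 B=42 C=28 D=13] open={}
Step 7: reserve R4 A 8 -> on_hand[A=36 B=42 C=28 D=13] avail[A=28 B=42 C=28 D=13] open={R4}
Step 8: reserve R5 D 5 -> on_hand[A=36 B=42 C=28 D=13] avail[A=28 B=42 C=28 D=8] open={R4,R5}
Step 9: cancel R5 -> on_hand[A=36 B=42 C=28 D=13] avail[A=28 B=42 C=28 D=13] open={R4}
Step 10: cancel R4 -> on_hand[A=36 B=42 C=28 D=13] avail[A=36 B=42 C=28 D=13] open={}
Step 11: reserve R6 B 1 -> on_hand[A=36 B=42 C=28 D=13] avail[A=36 B=41 C=28 D=13] open={R6}
Step 12: reserve R7 C 3 -> on_hand[A=36 B=42 C=28 D=13] avail[A=36 B=41 C=25 D=13] open={R6,R7}
Step 13: reserve R8 D 7 -> on_hand[A=36 B=42 C=28 D=13] avail[A=36 B=41 C=25 D=6] open={R6,R7,R8}
Step 14: cancel R7 -> on_hand[A=36 B=42 C=28 D=13] avail[A=36 B=41 C=28 D=6] open={R6,R8}

Answer: A: 36
B: 41
C: 28
D: 6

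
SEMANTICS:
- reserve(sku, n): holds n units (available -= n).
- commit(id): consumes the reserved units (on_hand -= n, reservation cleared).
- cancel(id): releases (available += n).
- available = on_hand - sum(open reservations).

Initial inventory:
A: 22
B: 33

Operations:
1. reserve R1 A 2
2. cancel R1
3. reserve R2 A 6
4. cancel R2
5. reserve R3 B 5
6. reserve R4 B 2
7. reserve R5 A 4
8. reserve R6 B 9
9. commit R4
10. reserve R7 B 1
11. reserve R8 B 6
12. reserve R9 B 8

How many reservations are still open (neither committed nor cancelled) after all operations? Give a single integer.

Answer: 6

Derivation:
Step 1: reserve R1 A 2 -> on_hand[A=22 B=33] avail[A=20 B=33] open={R1}
Step 2: cancel R1 -> on_hand[A=22 B=33] avail[A=22 B=33] open={}
Step 3: reserve R2 A 6 -> on_hand[A=22 B=33] avail[A=16 B=33] open={R2}
Step 4: cancel R2 -> on_hand[A=22 B=33] avail[A=22 B=33] open={}
Step 5: reserve R3 B 5 -> on_hand[A=22 B=33] avail[A=22 B=28] open={R3}
Step 6: reserve R4 B 2 -> on_hand[A=22 B=33] avail[A=22 B=26] open={R3,R4}
Step 7: reserve R5 A 4 -> on_hand[A=22 B=33] avail[A=18 B=26] open={R3,R4,R5}
Step 8: reserve R6 B 9 -> on_hand[A=22 B=33] avail[A=18 B=17] open={R3,R4,R5,R6}
Step 9: commit R4 -> on_hand[A=22 B=31] avail[A=18 B=17] open={R3,R5,R6}
Step 10: reserve R7 B 1 -> on_hand[A=22 B=31] avail[A=18 B=16] open={R3,R5,R6,R7}
Step 11: reserve R8 B 6 -> on_hand[A=22 B=31] avail[A=18 B=10] open={R3,R5,R6,R7,R8}
Step 12: reserve R9 B 8 -> on_hand[A=22 B=31] avail[A=18 B=2] open={R3,R5,R6,R7,R8,R9}
Open reservations: ['R3', 'R5', 'R6', 'R7', 'R8', 'R9'] -> 6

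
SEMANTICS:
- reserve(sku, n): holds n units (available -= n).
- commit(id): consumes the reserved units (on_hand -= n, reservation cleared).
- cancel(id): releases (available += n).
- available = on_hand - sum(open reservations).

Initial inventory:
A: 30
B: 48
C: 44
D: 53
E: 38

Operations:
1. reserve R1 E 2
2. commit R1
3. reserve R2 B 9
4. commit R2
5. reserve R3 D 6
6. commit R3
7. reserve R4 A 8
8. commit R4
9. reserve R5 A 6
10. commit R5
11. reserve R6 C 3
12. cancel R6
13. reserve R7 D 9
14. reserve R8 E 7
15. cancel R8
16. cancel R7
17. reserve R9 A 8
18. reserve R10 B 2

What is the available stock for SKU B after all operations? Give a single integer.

Answer: 37

Derivation:
Step 1: reserve R1 E 2 -> on_hand[A=30 B=48 C=44 D=53 E=38] avail[A=30 B=48 C=44 D=53 E=36] open={R1}
Step 2: commit R1 -> on_hand[A=30 B=48 C=44 D=53 E=36] avail[A=30 B=48 C=44 D=53 E=36] open={}
Step 3: reserve R2 B 9 -> on_hand[A=30 B=48 C=44 D=53 E=36] avail[A=30 B=39 C=44 D=53 E=36] open={R2}
Step 4: commit R2 -> on_hand[A=30 B=39 C=44 D=53 E=36] avail[A=30 B=39 C=44 D=53 E=36] open={}
Step 5: reserve R3 D 6 -> on_hand[A=30 B=39 C=44 D=53 E=36] avail[A=30 B=39 C=44 D=47 E=36] open={R3}
Step 6: commit R3 -> on_hand[A=30 B=39 C=44 D=47 E=36] avail[A=30 B=39 C=44 D=47 E=36] open={}
Step 7: reserve R4 A 8 -> on_hand[A=30 B=39 C=44 D=47 E=36] avail[A=22 B=39 C=44 D=47 E=36] open={R4}
Step 8: commit R4 -> on_hand[A=22 B=39 C=44 D=47 E=36] avail[A=22 B=39 C=44 D=47 E=36] open={}
Step 9: reserve R5 A 6 -> on_hand[A=22 B=39 C=44 D=47 E=36] avail[A=16 B=39 C=44 D=47 E=36] open={R5}
Step 10: commit R5 -> on_hand[A=16 B=39 C=44 D=47 E=36] avail[A=16 B=39 C=44 D=47 E=36] open={}
Step 11: reserve R6 C 3 -> on_hand[A=16 B=39 C=44 D=47 E=36] avail[A=16 B=39 C=41 D=47 E=36] open={R6}
Step 12: cancel R6 -> on_hand[A=16 B=39 C=44 D=47 E=36] avail[A=16 B=39 C=44 D=47 E=36] open={}
Step 13: reserve R7 D 9 -> on_hand[A=16 B=39 C=44 D=47 E=36] avail[A=16 B=39 C=44 D=38 E=36] open={R7}
Step 14: reserve R8 E 7 -> on_hand[A=16 B=39 C=44 D=47 E=36] avail[A=16 B=39 C=44 D=38 E=29] open={R7,R8}
Step 15: cancel R8 -> on_hand[A=16 B=39 C=44 D=47 E=36] avail[A=16 B=39 C=44 D=38 E=36] open={R7}
Step 16: cancel R7 -> on_hand[A=16 B=39 C=44 D=47 E=36] avail[A=16 B=39 C=44 D=47 E=36] open={}
Step 17: reserve R9 A 8 -> on_hand[A=16 B=39 C=44 D=47 E=36] avail[A=8 B=39 C=44 D=47 E=36] open={R9}
Step 18: reserve R10 B 2 -> on_hand[A=16 B=39 C=44 D=47 E=36] avail[A=8 B=37 C=44 D=47 E=36] open={R10,R9}
Final available[B] = 37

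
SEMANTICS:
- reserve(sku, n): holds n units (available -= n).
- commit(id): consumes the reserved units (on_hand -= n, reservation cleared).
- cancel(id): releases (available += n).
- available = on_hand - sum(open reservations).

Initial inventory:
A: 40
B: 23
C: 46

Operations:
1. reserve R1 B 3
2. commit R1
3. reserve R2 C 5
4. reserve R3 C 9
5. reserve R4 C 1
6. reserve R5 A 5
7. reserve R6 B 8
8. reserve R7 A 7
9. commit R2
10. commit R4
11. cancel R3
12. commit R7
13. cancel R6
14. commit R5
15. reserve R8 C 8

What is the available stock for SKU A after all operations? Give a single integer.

Answer: 28

Derivation:
Step 1: reserve R1 B 3 -> on_hand[A=40 B=23 C=46] avail[A=40 B=20 C=46] open={R1}
Step 2: commit R1 -> on_hand[A=40 B=20 C=46] avail[A=40 B=20 C=46] open={}
Step 3: reserve R2 C 5 -> on_hand[A=40 B=20 C=46] avail[A=40 B=20 C=41] open={R2}
Step 4: reserve R3 C 9 -> on_hand[A=40 B=20 C=46] avail[A=40 B=20 C=32] open={R2,R3}
Step 5: reserve R4 C 1 -> on_hand[A=40 B=20 C=46] avail[A=40 B=20 C=31] open={R2,R3,R4}
Step 6: reserve R5 A 5 -> on_hand[A=40 B=20 C=46] avail[A=35 B=20 C=31] open={R2,R3,R4,R5}
Step 7: reserve R6 B 8 -> on_hand[A=40 B=20 C=46] avail[A=35 B=12 C=31] open={R2,R3,R4,R5,R6}
Step 8: reserve R7 A 7 -> on_hand[A=40 B=20 C=46] avail[A=28 B=12 C=31] open={R2,R3,R4,R5,R6,R7}
Step 9: commit R2 -> on_hand[A=40 B=20 C=41] avail[A=28 B=12 C=31] open={R3,R4,R5,R6,R7}
Step 10: commit R4 -> on_hand[A=40 B=20 C=40] avail[A=28 B=12 C=31] open={R3,R5,R6,R7}
Step 11: cancel R3 -> on_hand[A=40 B=20 C=40] avail[A=28 B=12 C=40] open={R5,R6,R7}
Step 12: commit R7 -> on_hand[A=33 B=20 C=40] avail[A=28 B=12 C=40] open={R5,R6}
Step 13: cancel R6 -> on_hand[A=33 B=20 C=40] avail[A=28 B=20 C=40] open={R5}
Step 14: commit R5 -> on_hand[A=28 B=20 C=40] avail[A=28 B=20 C=40] open={}
Step 15: reserve R8 C 8 -> on_hand[A=28 B=20 C=40] avail[A=28 B=20 C=32] open={R8}
Final available[A] = 28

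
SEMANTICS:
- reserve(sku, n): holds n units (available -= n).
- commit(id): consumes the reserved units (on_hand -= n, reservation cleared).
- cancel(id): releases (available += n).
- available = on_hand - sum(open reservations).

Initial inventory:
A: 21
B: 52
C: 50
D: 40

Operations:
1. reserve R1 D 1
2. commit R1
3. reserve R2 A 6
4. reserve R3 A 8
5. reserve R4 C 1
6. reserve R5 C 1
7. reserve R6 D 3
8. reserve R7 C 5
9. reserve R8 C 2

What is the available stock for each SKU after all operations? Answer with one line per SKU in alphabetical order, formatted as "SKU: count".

Step 1: reserve R1 D 1 -> on_hand[A=21 B=52 C=50 D=40] avail[A=21 B=52 C=50 D=39] open={R1}
Step 2: commit R1 -> on_hand[A=21 B=52 C=50 D=39] avail[A=21 B=52 C=50 D=39] open={}
Step 3: reserve R2 A 6 -> on_hand[A=21 B=52 C=50 D=39] avail[A=15 B=52 C=50 D=39] open={R2}
Step 4: reserve R3 A 8 -> on_hand[A=21 B=52 C=50 D=39] avail[A=7 B=52 C=50 D=39] open={R2,R3}
Step 5: reserve R4 C 1 -> on_hand[A=21 B=52 C=50 D=39] avail[A=7 B=52 C=49 D=39] open={R2,R3,R4}
Step 6: reserve R5 C 1 -> on_hand[A=21 B=52 C=50 D=39] avail[A=7 B=52 C=48 D=39] open={R2,R3,R4,R5}
Step 7: reserve R6 D 3 -> on_hand[A=21 B=52 C=50 D=39] avail[A=7 B=52 C=48 D=36] open={R2,R3,R4,R5,R6}
Step 8: reserve R7 C 5 -> on_hand[A=21 B=52 C=50 D=39] avail[A=7 B=52 C=43 D=36] open={R2,R3,R4,R5,R6,R7}
Step 9: reserve R8 C 2 -> on_hand[A=21 B=52 C=50 D=39] avail[A=7 B=52 C=41 D=36] open={R2,R3,R4,R5,R6,R7,R8}

Answer: A: 7
B: 52
C: 41
D: 36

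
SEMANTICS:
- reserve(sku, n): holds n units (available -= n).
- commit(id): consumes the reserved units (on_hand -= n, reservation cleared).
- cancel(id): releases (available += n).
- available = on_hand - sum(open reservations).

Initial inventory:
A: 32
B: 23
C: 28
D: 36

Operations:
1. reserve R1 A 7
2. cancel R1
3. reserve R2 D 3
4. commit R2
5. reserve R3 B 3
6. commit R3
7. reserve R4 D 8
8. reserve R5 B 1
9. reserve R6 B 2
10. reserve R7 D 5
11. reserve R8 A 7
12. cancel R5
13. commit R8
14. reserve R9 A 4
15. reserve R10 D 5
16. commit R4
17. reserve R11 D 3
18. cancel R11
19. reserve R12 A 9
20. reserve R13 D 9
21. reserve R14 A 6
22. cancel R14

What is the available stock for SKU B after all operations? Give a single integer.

Step 1: reserve R1 A 7 -> on_hand[A=32 B=23 C=28 D=36] avail[A=25 B=23 C=28 D=36] open={R1}
Step 2: cancel R1 -> on_hand[A=32 B=23 C=28 D=36] avail[A=32 B=23 C=28 D=36] open={}
Step 3: reserve R2 D 3 -> on_hand[A=32 B=23 C=28 D=36] avail[A=32 B=23 C=28 D=33] open={R2}
Step 4: commit R2 -> on_hand[A=32 B=23 C=28 D=33] avail[A=32 B=23 C=28 D=33] open={}
Step 5: reserve R3 B 3 -> on_hand[A=32 B=23 C=28 D=33] avail[A=32 B=20 C=28 D=33] open={R3}
Step 6: commit R3 -> on_hand[A=32 B=20 C=28 D=33] avail[A=32 B=20 C=28 D=33] open={}
Step 7: reserve R4 D 8 -> on_hand[A=32 B=20 C=28 D=33] avail[A=32 B=20 C=28 D=25] open={R4}
Step 8: reserve R5 B 1 -> on_hand[A=32 B=20 C=28 D=33] avail[A=32 B=19 C=28 D=25] open={R4,R5}
Step 9: reserve R6 B 2 -> on_hand[A=32 B=20 C=28 D=33] avail[A=32 B=17 C=28 D=25] open={R4,R5,R6}
Step 10: reserve R7 D 5 -> on_hand[A=32 B=20 C=28 D=33] avail[A=32 B=17 C=28 D=20] open={R4,R5,R6,R7}
Step 11: reserve R8 A 7 -> on_hand[A=32 B=20 C=28 D=33] avail[A=25 B=17 C=28 D=20] open={R4,R5,R6,R7,R8}
Step 12: cancel R5 -> on_hand[A=32 B=20 C=28 D=33] avail[A=25 B=18 C=28 D=20] open={R4,R6,R7,R8}
Step 13: commit R8 -> on_hand[A=25 B=20 C=28 D=33] avail[A=25 B=18 C=28 D=20] open={R4,R6,R7}
Step 14: reserve R9 A 4 -> on_hand[A=25 B=20 C=28 D=33] avail[A=21 B=18 C=28 D=20] open={R4,R6,R7,R9}
Step 15: reserve R10 D 5 -> on_hand[A=25 B=20 C=28 D=33] avail[A=21 B=18 C=28 D=15] open={R10,R4,R6,R7,R9}
Step 16: commit R4 -> on_hand[A=25 B=20 C=28 D=25] avail[A=21 B=18 C=28 D=15] open={R10,R6,R7,R9}
Step 17: reserve R11 D 3 -> on_hand[A=25 B=20 C=28 D=25] avail[A=21 B=18 C=28 D=12] open={R10,R11,R6,R7,R9}
Step 18: cancel R11 -> on_hand[A=25 B=20 C=28 D=25] avail[A=21 B=18 C=28 D=15] open={R10,R6,R7,R9}
Step 19: reserve R12 A 9 -> on_hand[A=25 B=20 C=28 D=25] avail[A=12 B=18 C=28 D=15] open={R10,R12,R6,R7,R9}
Step 20: reserve R13 D 9 -> on_hand[A=25 B=20 C=28 D=25] avail[A=12 B=18 C=28 D=6] open={R10,R12,R13,R6,R7,R9}
Step 21: reserve R14 A 6 -> on_hand[A=25 B=20 C=28 D=25] avail[A=6 B=18 C=28 D=6] open={R10,R12,R13,R14,R6,R7,R9}
Step 22: cancel R14 -> on_hand[A=25 B=20 C=28 D=25] avail[A=12 B=18 C=28 D=6] open={R10,R12,R13,R6,R7,R9}
Final available[B] = 18

Answer: 18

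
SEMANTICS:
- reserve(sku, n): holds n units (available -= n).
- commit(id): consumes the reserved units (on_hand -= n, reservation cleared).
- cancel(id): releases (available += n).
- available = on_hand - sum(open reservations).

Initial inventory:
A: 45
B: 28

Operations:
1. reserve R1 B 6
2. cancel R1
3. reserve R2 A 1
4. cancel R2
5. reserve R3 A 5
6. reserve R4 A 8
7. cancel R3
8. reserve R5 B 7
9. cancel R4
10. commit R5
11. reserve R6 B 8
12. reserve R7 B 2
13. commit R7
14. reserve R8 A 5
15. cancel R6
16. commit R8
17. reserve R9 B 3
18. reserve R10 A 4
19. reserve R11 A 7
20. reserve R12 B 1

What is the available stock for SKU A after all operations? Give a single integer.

Answer: 29

Derivation:
Step 1: reserve R1 B 6 -> on_hand[A=45 B=28] avail[A=45 B=22] open={R1}
Step 2: cancel R1 -> on_hand[A=45 B=28] avail[A=45 B=28] open={}
Step 3: reserve R2 A 1 -> on_hand[A=45 B=28] avail[A=44 B=28] open={R2}
Step 4: cancel R2 -> on_hand[A=45 B=28] avail[A=45 B=28] open={}
Step 5: reserve R3 A 5 -> on_hand[A=45 B=28] avail[A=40 B=28] open={R3}
Step 6: reserve R4 A 8 -> on_hand[A=45 B=28] avail[A=32 B=28] open={R3,R4}
Step 7: cancel R3 -> on_hand[A=45 B=28] avail[A=37 B=28] open={R4}
Step 8: reserve R5 B 7 -> on_hand[A=45 B=28] avail[A=37 B=21] open={R4,R5}
Step 9: cancel R4 -> on_hand[A=45 B=28] avail[A=45 B=21] open={R5}
Step 10: commit R5 -> on_hand[A=45 B=21] avail[A=45 B=21] open={}
Step 11: reserve R6 B 8 -> on_hand[A=45 B=21] avail[A=45 B=13] open={R6}
Step 12: reserve R7 B 2 -> on_hand[A=45 B=21] avail[A=45 B=11] open={R6,R7}
Step 13: commit R7 -> on_hand[A=45 B=19] avail[A=45 B=11] open={R6}
Step 14: reserve R8 A 5 -> on_hand[A=45 B=19] avail[A=40 B=11] open={R6,R8}
Step 15: cancel R6 -> on_hand[A=45 B=19] avail[A=40 B=19] open={R8}
Step 16: commit R8 -> on_hand[A=40 B=19] avail[A=40 B=19] open={}
Step 17: reserve R9 B 3 -> on_hand[A=40 B=19] avail[A=40 B=16] open={R9}
Step 18: reserve R10 A 4 -> on_hand[A=40 B=19] avail[A=36 B=16] open={R10,R9}
Step 19: reserve R11 A 7 -> on_hand[A=40 B=19] avail[A=29 B=16] open={R10,R11,R9}
Step 20: reserve R12 B 1 -> on_hand[A=40 B=19] avail[A=29 B=15] open={R10,R11,R12,R9}
Final available[A] = 29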